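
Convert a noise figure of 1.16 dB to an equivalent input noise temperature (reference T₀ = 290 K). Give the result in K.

F = 10^(1.16/10) = 1.30617
T_e = (F − 1)·T₀ = (1.30617 − 1) × 290 = 88.8 K

88.8 K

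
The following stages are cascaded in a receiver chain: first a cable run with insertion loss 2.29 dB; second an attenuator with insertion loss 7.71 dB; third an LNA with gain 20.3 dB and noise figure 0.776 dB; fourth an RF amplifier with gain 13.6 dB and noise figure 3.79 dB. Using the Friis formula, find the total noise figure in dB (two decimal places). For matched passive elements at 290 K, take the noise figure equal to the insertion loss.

10.82 dB

Convert to linear (a loss of L dB is a gain of −L dB): F_i = 10^(NF_i/10), G_i = 10^(G_i,dB/10)
  Stage 1: F_1 = 10^(2.29/10) = 1.694, G_1 = 10^(−2.29/10) = 0.5902
  Stage 2: F_2 = 10^(7.71/10) = 5.902, G_2 = 10^(−7.71/10) = 0.1694
  Stage 3: F_3 = 10^(0.776/10) = 1.196, G_3 = 10^(20.3/10) = 107.2
  Stage 4: F_4 = 10^(3.79/10) = 2.393, G_4 = 10^(13.6/10) = 22.91
Friis cascade:
  F = 1.694 + (5.902 − 1)/0.5902 + (1.196 − 1)/0.1000 + (2.393 − 1)/10.72 = 12.09
NF = 10 log₁₀(12.09) = 10.82 dB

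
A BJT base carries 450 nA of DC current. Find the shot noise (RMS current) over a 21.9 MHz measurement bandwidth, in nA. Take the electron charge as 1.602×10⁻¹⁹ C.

I_n = √(2qI·B)
2qI·B = 2 × 1.602×10⁻¹⁹ × 4.50×10⁻⁷ × 2.19×10⁷ = 3.16×10⁻¹⁸ A²
I_n = √(3.16×10⁻¹⁸) = 1.78×10⁻⁹ A = 1.78 nA

1.78 nA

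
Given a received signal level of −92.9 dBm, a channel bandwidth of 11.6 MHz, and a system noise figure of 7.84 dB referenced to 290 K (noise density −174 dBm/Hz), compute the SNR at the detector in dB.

2.6 dB

Noise floor: N = −174 + 10 log₁₀(B) + NF
10 log₁₀(1.16×10⁷) = 70.64 dB
N = −174 + 70.64 + 7.84 = −95.52 dBm
SNR = P_sig − N = −92.9 − (−95.52) = 2.62 dB → 2.6 dB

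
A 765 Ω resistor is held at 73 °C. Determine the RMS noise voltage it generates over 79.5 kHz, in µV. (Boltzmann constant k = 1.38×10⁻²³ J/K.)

1.08 µV

T = 73 °C + 273.15 = 346.15 K
V_n = √(4kTRB)
4kTRB = 4 × 1.38×10⁻²³ × 346.15 × 7.65×10² × 7.95×10⁴ = 1.16×10⁻¹² V²
V_n = √(1.16×10⁻¹²) = 1.08×10⁻⁶ V = 1.08 µV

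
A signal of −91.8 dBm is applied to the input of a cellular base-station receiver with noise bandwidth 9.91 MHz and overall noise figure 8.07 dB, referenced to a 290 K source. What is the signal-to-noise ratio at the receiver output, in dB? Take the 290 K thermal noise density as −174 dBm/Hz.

4.2 dB

Noise floor: N = −174 + 10 log₁₀(B) + NF
10 log₁₀(9.91×10⁶) = 69.96 dB
N = −174 + 69.96 + 8.07 = −95.97 dBm
SNR = P_sig − N = −91.8 − (−95.97) = 4.17 dB → 4.2 dB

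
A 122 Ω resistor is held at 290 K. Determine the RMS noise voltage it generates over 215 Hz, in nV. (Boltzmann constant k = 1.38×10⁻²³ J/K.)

V_n = √(4kTRB)
4kTRB = 4 × 1.38×10⁻²³ × 290 × 1.22×10² × 2.15×10² = 4.20×10⁻¹⁶ V²
V_n = √(4.20×10⁻¹⁶) = 2.05×10⁻⁸ V = 20.5 nV

20.5 nV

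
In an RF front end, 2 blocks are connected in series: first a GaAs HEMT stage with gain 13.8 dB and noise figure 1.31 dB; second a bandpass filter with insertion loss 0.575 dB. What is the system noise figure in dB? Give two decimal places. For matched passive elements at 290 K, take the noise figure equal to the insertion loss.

1.33 dB

Convert to linear (a loss of L dB is a gain of −L dB): F_i = 10^(NF_i/10), G_i = 10^(G_i,dB/10)
  Stage 1: F_1 = 10^(1.31/10) = 1.352, G_1 = 10^(13.8/10) = 23.99
  Stage 2: F_2 = 10^(0.575/10) = 1.142, G_2 = 10^(−0.575/10) = 0.8760
Friis cascade:
  F = 1.352 + (1.142 − 1)/23.99 = 1.358
NF = 10 log₁₀(1.358) = 1.33 dB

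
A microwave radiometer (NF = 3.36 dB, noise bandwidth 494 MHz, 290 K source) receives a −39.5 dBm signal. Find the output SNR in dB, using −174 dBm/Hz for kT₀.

Noise floor: N = −174 + 10 log₁₀(B) + NF
10 log₁₀(4.94×10⁸) = 86.94 dB
N = −174 + 86.94 + 3.36 = −83.70 dBm
SNR = P_sig − N = −39.5 − (−83.70) = 44.20 dB → 44.2 dB

44.2 dB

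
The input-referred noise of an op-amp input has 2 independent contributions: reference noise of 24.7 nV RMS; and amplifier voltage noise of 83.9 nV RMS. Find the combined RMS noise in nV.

87.5 nV

Uncorrelated sources add in power (mean-square): V_tot = √(ΣV_i²)
V_tot = √[(2.47×10⁻⁸)² + (8.39×10⁻⁸)²] = 8.75×10⁻⁸ V = 87.5 nV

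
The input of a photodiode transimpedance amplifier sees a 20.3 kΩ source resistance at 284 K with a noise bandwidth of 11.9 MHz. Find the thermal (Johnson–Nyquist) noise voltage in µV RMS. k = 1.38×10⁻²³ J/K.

61.5 µV

V_n = √(4kTRB)
4kTRB = 4 × 1.38×10⁻²³ × 284 × 2.03×10⁴ × 1.19×10⁷ = 3.79×10⁻⁹ V²
V_n = √(3.79×10⁻⁹) = 6.15×10⁻⁵ V = 61.5 µV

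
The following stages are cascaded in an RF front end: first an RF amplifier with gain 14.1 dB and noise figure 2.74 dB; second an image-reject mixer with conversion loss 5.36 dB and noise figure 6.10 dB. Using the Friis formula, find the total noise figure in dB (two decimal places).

Convert to linear (a loss of L dB is a gain of −L dB): F_i = 10^(NF_i/10), G_i = 10^(G_i,dB/10)
  Stage 1: F_1 = 10^(2.74/10) = 1.879, G_1 = 10^(14.1/10) = 25.70
  Stage 2: F_2 = 10^(6.10/10) = 4.074, G_2 = 10^(−5.36/10) = 0.2911
Friis cascade:
  F = 1.879 + (4.074 − 1)/25.70 = 1.999
NF = 10 log₁₀(1.999) = 3.01 dB

3.01 dB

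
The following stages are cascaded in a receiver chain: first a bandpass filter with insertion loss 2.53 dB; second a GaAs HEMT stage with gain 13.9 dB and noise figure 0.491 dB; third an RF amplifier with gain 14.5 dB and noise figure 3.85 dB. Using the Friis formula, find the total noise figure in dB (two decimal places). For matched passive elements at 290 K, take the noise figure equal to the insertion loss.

3.24 dB

Convert to linear (a loss of L dB is a gain of −L dB): F_i = 10^(NF_i/10), G_i = 10^(G_i,dB/10)
  Stage 1: F_1 = 10^(2.53/10) = 1.791, G_1 = 10^(−2.53/10) = 0.5585
  Stage 2: F_2 = 10^(0.491/10) = 1.120, G_2 = 10^(13.9/10) = 24.55
  Stage 3: F_3 = 10^(3.85/10) = 2.427, G_3 = 10^(14.5/10) = 28.18
Friis cascade:
  F = 1.791 + (1.120 − 1)/0.5585 + (2.427 − 1)/13.71 = 2.109
NF = 10 log₁₀(2.109) = 3.24 dB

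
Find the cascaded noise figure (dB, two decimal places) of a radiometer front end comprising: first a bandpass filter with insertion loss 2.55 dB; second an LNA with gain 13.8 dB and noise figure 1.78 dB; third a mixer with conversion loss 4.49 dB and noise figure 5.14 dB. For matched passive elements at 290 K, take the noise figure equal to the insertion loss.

4.59 dB

Convert to linear (a loss of L dB is a gain of −L dB): F_i = 10^(NF_i/10), G_i = 10^(G_i,dB/10)
  Stage 1: F_1 = 10^(2.55/10) = 1.799, G_1 = 10^(−2.55/10) = 0.5559
  Stage 2: F_2 = 10^(1.78/10) = 1.507, G_2 = 10^(13.8/10) = 23.99
  Stage 3: F_3 = 10^(5.14/10) = 3.266, G_3 = 10^(−4.49/10) = 0.3556
Friis cascade:
  F = 1.799 + (1.507 − 1)/0.5559 + (3.266 − 1)/13.34 = 2.880
NF = 10 log₁₀(2.880) = 4.59 dB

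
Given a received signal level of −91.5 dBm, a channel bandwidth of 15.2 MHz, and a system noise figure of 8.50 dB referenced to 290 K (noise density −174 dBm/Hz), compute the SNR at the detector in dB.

2.2 dB

Noise floor: N = −174 + 10 log₁₀(B) + NF
10 log₁₀(1.52×10⁷) = 71.82 dB
N = −174 + 71.82 + 8.50 = −93.68 dBm
SNR = P_sig − N = −91.5 − (−93.68) = 2.18 dB → 2.2 dB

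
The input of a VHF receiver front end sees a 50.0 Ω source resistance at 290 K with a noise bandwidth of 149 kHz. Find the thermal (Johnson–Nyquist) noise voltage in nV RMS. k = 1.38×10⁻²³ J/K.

345 nV

V_n = √(4kTRB)
4kTRB = 4 × 1.38×10⁻²³ × 290 × 5.00×10¹ × 1.49×10⁵ = 1.19×10⁻¹³ V²
V_n = √(1.19×10⁻¹³) = 3.45×10⁻⁷ V = 345 nV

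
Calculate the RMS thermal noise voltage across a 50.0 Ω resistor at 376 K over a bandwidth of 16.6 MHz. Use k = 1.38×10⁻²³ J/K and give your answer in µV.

4.15 µV

V_n = √(4kTRB)
4kTRB = 4 × 1.38×10⁻²³ × 376 × 5.00×10¹ × 1.66×10⁷ = 1.72×10⁻¹¹ V²
V_n = √(1.72×10⁻¹¹) = 4.15×10⁻⁶ V = 4.15 µV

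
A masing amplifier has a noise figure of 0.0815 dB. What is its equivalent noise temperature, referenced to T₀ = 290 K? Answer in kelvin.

F = 10^(0.0815/10) = 1.01894
T_e = (F − 1)·T₀ = (1.01894 − 1) × 290 = 5.49 K

5.49 K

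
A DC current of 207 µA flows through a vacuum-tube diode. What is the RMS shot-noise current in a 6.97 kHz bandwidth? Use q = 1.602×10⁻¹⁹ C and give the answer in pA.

680 pA

I_n = √(2qI·B)
2qI·B = 2 × 1.602×10⁻¹⁹ × 2.07×10⁻⁴ × 6.97×10³ = 4.62×10⁻¹⁹ A²
I_n = √(4.62×10⁻¹⁹) = 6.80×10⁻¹⁰ A = 680 pA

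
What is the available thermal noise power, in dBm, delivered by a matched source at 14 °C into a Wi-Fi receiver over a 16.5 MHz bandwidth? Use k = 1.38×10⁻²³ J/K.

T = 14 °C + 273.15 = 287.15 K
P_n = kTB = 1.38×10⁻²³ × 287.15 × 1.65×10⁷ = 6.54×10⁻¹⁴ W
In dBm: 10 log₁₀(6.54×10⁻¹⁴ / 10⁻³) = −101.8 dBm

−101.8 dBm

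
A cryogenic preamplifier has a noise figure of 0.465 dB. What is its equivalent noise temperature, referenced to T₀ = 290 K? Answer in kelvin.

F = 10^(0.465/10) = 1.11301
T_e = (F − 1)·T₀ = (1.11301 − 1) × 290 = 32.8 K

32.8 K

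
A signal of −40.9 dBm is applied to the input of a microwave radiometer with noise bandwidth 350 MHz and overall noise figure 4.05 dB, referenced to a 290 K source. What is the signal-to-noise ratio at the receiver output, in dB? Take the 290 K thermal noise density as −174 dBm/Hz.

43.6 dB

Noise floor: N = −174 + 10 log₁₀(B) + NF
10 log₁₀(3.50×10⁸) = 85.44 dB
N = −174 + 85.44 + 4.05 = −84.51 dBm
SNR = P_sig − N = −40.9 − (−84.51) = 43.61 dB → 43.6 dB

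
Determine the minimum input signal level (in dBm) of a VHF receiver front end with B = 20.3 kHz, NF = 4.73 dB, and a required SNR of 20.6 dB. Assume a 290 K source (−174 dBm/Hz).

Sensitivity = −174 + 10 log₁₀(B) + NF + SNR_min
= −174 + 43.07 + 4.73 + 20.6
= −105.60 dBm → −105.6 dBm

−105.6 dBm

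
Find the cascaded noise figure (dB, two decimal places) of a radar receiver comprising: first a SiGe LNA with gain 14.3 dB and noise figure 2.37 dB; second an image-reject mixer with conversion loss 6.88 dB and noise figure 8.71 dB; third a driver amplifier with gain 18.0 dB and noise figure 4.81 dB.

3.68 dB

Convert to linear (a loss of L dB is a gain of −L dB): F_i = 10^(NF_i/10), G_i = 10^(G_i,dB/10)
  Stage 1: F_1 = 10^(2.37/10) = 1.726, G_1 = 10^(14.3/10) = 26.92
  Stage 2: F_2 = 10^(8.71/10) = 7.430, G_2 = 10^(−6.88/10) = 0.2051
  Stage 3: F_3 = 10^(4.81/10) = 3.027, G_3 = 10^(18.0/10) = 63.10
Friis cascade:
  F = 1.726 + (7.430 − 1)/26.92 + (3.027 − 1)/5.521 = 2.332
NF = 10 log₁₀(2.332) = 3.68 dB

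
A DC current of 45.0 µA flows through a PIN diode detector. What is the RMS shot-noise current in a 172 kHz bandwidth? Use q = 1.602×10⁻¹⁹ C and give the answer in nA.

I_n = √(2qI·B)
2qI·B = 2 × 1.602×10⁻¹⁹ × 4.50×10⁻⁵ × 1.72×10⁵ = 2.48×10⁻¹⁸ A²
I_n = √(2.48×10⁻¹⁸) = 1.57×10⁻⁹ A = 1.57 nA

1.57 nA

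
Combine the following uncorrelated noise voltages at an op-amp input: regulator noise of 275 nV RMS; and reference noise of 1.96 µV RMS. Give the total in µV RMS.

1.98 µV

Uncorrelated sources add in power (mean-square): V_tot = √(ΣV_i²)
V_tot = √[(2.75×10⁻⁷)² + (1.96×10⁻⁶)²] = 1.98×10⁻⁶ V = 1.98 µV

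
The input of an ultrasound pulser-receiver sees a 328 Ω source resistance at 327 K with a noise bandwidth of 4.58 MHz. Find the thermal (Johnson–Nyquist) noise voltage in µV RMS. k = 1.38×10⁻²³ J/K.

V_n = √(4kTRB)
4kTRB = 4 × 1.38×10⁻²³ × 327 × 3.28×10² × 4.58×10⁶ = 2.71×10⁻¹¹ V²
V_n = √(2.71×10⁻¹¹) = 5.21×10⁻⁶ V = 5.21 µV

5.21 µV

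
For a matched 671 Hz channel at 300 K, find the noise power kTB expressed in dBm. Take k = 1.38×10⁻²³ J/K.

−145.6 dBm

P_n = kTB = 1.38×10⁻²³ × 300 × 6.71×10² = 2.78×10⁻¹⁸ W
In dBm: 10 log₁₀(2.78×10⁻¹⁸ / 10⁻³) = −145.6 dBm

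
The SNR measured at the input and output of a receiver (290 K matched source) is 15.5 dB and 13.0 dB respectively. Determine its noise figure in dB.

NF (dB) = SNR_in(dB) − SNR_out(dB) when the source is at T₀
NF = 15.5 − 13.0 = 2.5 dB

2.5 dB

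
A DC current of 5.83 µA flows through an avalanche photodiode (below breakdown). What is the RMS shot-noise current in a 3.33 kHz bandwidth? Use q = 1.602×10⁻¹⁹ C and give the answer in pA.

I_n = √(2qI·B)
2qI·B = 2 × 1.602×10⁻¹⁹ × 5.83×10⁻⁶ × 3.33×10³ = 6.22×10⁻²¹ A²
I_n = √(6.22×10⁻²¹) = 7.89×10⁻¹¹ A = 78.9 pA

78.9 pA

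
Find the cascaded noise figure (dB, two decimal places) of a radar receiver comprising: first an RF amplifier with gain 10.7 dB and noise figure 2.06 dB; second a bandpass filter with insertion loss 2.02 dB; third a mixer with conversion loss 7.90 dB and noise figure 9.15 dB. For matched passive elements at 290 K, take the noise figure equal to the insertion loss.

4.21 dB

Convert to linear (a loss of L dB is a gain of −L dB): F_i = 10^(NF_i/10), G_i = 10^(G_i,dB/10)
  Stage 1: F_1 = 10^(2.06/10) = 1.607, G_1 = 10^(10.7/10) = 11.75
  Stage 2: F_2 = 10^(2.02/10) = 1.592, G_2 = 10^(−2.02/10) = 0.6281
  Stage 3: F_3 = 10^(9.15/10) = 8.222, G_3 = 10^(−7.90/10) = 0.1622
Friis cascade:
  F = 1.607 + (1.592 − 1)/11.75 + (8.222 − 1)/7.379 = 2.636
NF = 10 log₁₀(2.636) = 4.21 dB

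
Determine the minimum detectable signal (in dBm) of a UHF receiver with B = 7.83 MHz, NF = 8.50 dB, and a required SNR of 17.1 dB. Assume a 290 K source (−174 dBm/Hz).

Sensitivity = −174 + 10 log₁₀(B) + NF + SNR_min
= −174 + 68.94 + 8.50 + 17.1
= −79.46 dBm → −79.5 dBm

−79.5 dBm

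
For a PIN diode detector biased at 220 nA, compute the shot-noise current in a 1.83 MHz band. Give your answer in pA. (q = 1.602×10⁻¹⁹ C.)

359 pA

I_n = √(2qI·B)
2qI·B = 2 × 1.602×10⁻¹⁹ × 2.20×10⁻⁷ × 1.83×10⁶ = 1.29×10⁻¹⁹ A²
I_n = √(1.29×10⁻¹⁹) = 3.59×10⁻¹⁰ A = 359 pA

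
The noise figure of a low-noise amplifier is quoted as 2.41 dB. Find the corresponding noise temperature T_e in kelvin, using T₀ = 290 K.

F = 10^(2.41/10) = 1.74181
T_e = (F − 1)·T₀ = (1.74181 − 1) × 290 = 215 K

215 K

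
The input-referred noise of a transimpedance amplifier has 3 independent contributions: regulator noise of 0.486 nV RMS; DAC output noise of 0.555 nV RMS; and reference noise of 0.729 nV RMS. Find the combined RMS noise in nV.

1.04 nV

Uncorrelated sources add in power (mean-square): V_tot = √(ΣV_i²)
V_tot = √[(4.86×10⁻¹⁰)² + (5.55×10⁻¹⁰)² + (7.29×10⁻¹⁰)²] = 1.04×10⁻⁹ V = 1.04 nV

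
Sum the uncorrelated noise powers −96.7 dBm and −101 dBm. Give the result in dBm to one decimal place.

−95.3 dBm

Convert to linear, add, convert back:
P₁ = 2.14×10⁻¹³ W, P₂ = 7.94×10⁻¹⁴ W
P_tot = 2.93×10⁻¹³ W → 10 log₁₀(P_tot / 10⁻³) = −95.3 dBm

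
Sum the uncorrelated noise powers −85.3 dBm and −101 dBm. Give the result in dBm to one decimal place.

Convert to linear, add, convert back:
P₁ = 2.95×10⁻¹² W, P₂ = 7.94×10⁻¹⁴ W
P_tot = 3.03×10⁻¹² W → 10 log₁₀(P_tot / 10⁻³) = −85.2 dBm

−85.2 dBm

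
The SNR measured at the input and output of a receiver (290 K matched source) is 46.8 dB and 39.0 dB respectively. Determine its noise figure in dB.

NF (dB) = SNR_in(dB) − SNR_out(dB) when the source is at T₀
NF = 46.8 − 39.0 = 7.8 dB

7.8 dB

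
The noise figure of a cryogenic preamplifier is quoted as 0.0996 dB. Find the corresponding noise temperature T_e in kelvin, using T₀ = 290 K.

6.73 K

F = 10^(0.0996/10) = 1.0232
T_e = (F − 1)·T₀ = (1.0232 − 1) × 290 = 6.73 K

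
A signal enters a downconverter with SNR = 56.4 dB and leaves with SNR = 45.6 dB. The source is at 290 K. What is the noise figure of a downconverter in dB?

10.8 dB

NF (dB) = SNR_in(dB) − SNR_out(dB) when the source is at T₀
NF = 56.4 − 45.6 = 10.8 dB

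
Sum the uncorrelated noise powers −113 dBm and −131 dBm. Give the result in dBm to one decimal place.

−112.9 dBm

Convert to linear, add, convert back:
P₁ = 5.01×10⁻¹⁵ W, P₂ = 7.94×10⁻¹⁷ W
P_tot = 5.09×10⁻¹⁵ W → 10 log₁₀(P_tot / 10⁻³) = −112.9 dBm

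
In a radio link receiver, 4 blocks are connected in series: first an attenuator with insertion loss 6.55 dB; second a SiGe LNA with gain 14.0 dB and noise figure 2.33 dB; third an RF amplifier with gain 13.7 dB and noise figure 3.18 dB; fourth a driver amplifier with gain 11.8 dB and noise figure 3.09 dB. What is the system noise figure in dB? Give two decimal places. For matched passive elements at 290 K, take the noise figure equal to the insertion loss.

Convert to linear (a loss of L dB is a gain of −L dB): F_i = 10^(NF_i/10), G_i = 10^(G_i,dB/10)
  Stage 1: F_1 = 10^(6.55/10) = 4.519, G_1 = 10^(−6.55/10) = 0.2213
  Stage 2: F_2 = 10^(2.33/10) = 1.710, G_2 = 10^(14.0/10) = 25.12
  Stage 3: F_3 = 10^(3.18/10) = 2.080, G_3 = 10^(13.7/10) = 23.44
  Stage 4: F_4 = 10^(3.09/10) = 2.037, G_4 = 10^(11.8/10) = 15.14
Friis cascade:
  F = 4.519 + (1.710 − 1)/0.2213 + (2.080 − 1)/5.559 + (2.037 − 1)/130.3 = 7.929
NF = 10 log₁₀(7.929) = 8.99 dB

8.99 dB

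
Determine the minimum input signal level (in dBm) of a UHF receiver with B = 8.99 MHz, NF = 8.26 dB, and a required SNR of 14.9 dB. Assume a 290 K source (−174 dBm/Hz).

−81.3 dBm

Sensitivity = −174 + 10 log₁₀(B) + NF + SNR_min
= −174 + 69.54 + 8.26 + 14.9
= −81.30 dBm → −81.3 dBm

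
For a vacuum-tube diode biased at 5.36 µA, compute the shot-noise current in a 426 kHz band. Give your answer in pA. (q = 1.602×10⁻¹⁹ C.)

I_n = √(2qI·B)
2qI·B = 2 × 1.602×10⁻¹⁹ × 5.36×10⁻⁶ × 4.26×10⁵ = 7.32×10⁻¹⁹ A²
I_n = √(7.32×10⁻¹⁹) = 8.55×10⁻¹⁰ A = 855 pA

855 pA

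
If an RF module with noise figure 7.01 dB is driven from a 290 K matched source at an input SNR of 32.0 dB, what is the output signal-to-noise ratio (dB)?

By definition F = SNR_in/SNR_out, so in dB: SNR_out = SNR_in − NF
SNR_out = 32.0 − 7.01 = 24.99 dB

24.99 dB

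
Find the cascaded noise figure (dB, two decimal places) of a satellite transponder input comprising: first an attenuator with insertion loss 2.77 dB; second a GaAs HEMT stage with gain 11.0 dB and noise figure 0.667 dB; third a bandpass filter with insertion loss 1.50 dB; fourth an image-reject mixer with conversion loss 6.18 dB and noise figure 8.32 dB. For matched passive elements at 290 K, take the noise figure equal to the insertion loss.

5.44 dB

Convert to linear (a loss of L dB is a gain of −L dB): F_i = 10^(NF_i/10), G_i = 10^(G_i,dB/10)
  Stage 1: F_1 = 10^(2.77/10) = 1.892, G_1 = 10^(−2.77/10) = 0.5284
  Stage 2: F_2 = 10^(0.667/10) = 1.166, G_2 = 10^(11.0/10) = 12.59
  Stage 3: F_3 = 10^(1.50/10) = 1.413, G_3 = 10^(−1.50/10) = 0.7079
  Stage 4: F_4 = 10^(8.32/10) = 6.792, G_4 = 10^(−6.18/10) = 0.2410
Friis cascade:
  F = 1.892 + (1.166 − 1)/0.5284 + (1.413 − 1)/6.653 + (6.792 − 1)/4.710 = 3.498
NF = 10 log₁₀(3.498) = 5.44 dB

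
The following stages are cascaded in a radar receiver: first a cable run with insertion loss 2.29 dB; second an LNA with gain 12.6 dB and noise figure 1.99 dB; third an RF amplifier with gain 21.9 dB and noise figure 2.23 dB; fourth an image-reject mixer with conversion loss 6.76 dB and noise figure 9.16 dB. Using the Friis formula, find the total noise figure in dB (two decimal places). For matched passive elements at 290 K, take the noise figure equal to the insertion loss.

4.39 dB

Convert to linear (a loss of L dB is a gain of −L dB): F_i = 10^(NF_i/10), G_i = 10^(G_i,dB/10)
  Stage 1: F_1 = 10^(2.29/10) = 1.694, G_1 = 10^(−2.29/10) = 0.5902
  Stage 2: F_2 = 10^(1.99/10) = 1.581, G_2 = 10^(12.6/10) = 18.20
  Stage 3: F_3 = 10^(2.23/10) = 1.671, G_3 = 10^(21.9/10) = 154.9
  Stage 4: F_4 = 10^(9.16/10) = 8.241, G_4 = 10^(−6.76/10) = 0.2109
Friis cascade:
  F = 1.694 + (1.581 − 1)/0.5902 + (1.671 − 1)/10.74 + (8.241 − 1)/1663 = 2.746
NF = 10 log₁₀(2.746) = 4.39 dB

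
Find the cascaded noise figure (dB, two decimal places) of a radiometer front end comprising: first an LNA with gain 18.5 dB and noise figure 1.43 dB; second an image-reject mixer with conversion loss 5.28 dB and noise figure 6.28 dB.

1.57 dB

Convert to linear (a loss of L dB is a gain of −L dB): F_i = 10^(NF_i/10), G_i = 10^(G_i,dB/10)
  Stage 1: F_1 = 10^(1.43/10) = 1.390, G_1 = 10^(18.5/10) = 70.79
  Stage 2: F_2 = 10^(6.28/10) = 4.246, G_2 = 10^(−5.28/10) = 0.2965
Friis cascade:
  F = 1.390 + (4.246 − 1)/70.79 = 1.436
NF = 10 log₁₀(1.436) = 1.57 dB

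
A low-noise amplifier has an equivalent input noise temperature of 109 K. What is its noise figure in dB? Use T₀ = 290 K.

1.39 dB

F = 1 + T_e/T₀ = 1 + 109/290 = 1.37586
NF = 10 log₁₀(1.37586) = 1.39 dB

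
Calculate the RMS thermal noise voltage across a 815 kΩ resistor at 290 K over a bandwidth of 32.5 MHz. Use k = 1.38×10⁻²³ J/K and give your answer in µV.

651 µV

V_n = √(4kTRB)
4kTRB = 4 × 1.38×10⁻²³ × 290 × 8.15×10⁵ × 3.25×10⁷ = 4.24×10⁻⁷ V²
V_n = √(4.24×10⁻⁷) = 6.51×10⁻⁴ V = 651 µV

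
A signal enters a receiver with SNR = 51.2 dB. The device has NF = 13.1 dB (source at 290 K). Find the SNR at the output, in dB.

38.1 dB

By definition F = SNR_in/SNR_out, so in dB: SNR_out = SNR_in − NF
SNR_out = 51.2 − 13.1 = 38.1 dB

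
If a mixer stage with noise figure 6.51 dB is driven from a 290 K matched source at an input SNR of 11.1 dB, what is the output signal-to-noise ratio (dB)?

4.59 dB

By definition F = SNR_in/SNR_out, so in dB: SNR_out = SNR_in − NF
SNR_out = 11.1 − 6.51 = 4.59 dB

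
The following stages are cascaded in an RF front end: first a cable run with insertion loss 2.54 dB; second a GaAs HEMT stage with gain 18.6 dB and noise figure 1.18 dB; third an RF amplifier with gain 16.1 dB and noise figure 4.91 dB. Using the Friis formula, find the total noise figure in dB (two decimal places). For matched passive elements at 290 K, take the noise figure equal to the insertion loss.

Convert to linear (a loss of L dB is a gain of −L dB): F_i = 10^(NF_i/10), G_i = 10^(G_i,dB/10)
  Stage 1: F_1 = 10^(2.54/10) = 1.795, G_1 = 10^(−2.54/10) = 0.5572
  Stage 2: F_2 = 10^(1.18/10) = 1.312, G_2 = 10^(18.6/10) = 72.44
  Stage 3: F_3 = 10^(4.91/10) = 3.097, G_3 = 10^(16.1/10) = 40.74
Friis cascade:
  F = 1.795 + (1.312 − 1)/0.5572 + (3.097 − 1)/40.36 = 2.407
NF = 10 log₁₀(2.407) = 3.81 dB

3.81 dB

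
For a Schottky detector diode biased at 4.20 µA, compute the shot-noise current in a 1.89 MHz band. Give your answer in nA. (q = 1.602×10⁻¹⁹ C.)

1.59 nA

I_n = √(2qI·B)
2qI·B = 2 × 1.602×10⁻¹⁹ × 4.20×10⁻⁶ × 1.89×10⁶ = 2.54×10⁻¹⁸ A²
I_n = √(2.54×10⁻¹⁸) = 1.59×10⁻⁹ A = 1.59 nA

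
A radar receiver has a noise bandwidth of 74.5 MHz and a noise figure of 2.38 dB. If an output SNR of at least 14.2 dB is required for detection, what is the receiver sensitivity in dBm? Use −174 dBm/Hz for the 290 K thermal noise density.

Sensitivity = −174 + 10 log₁₀(B) + NF + SNR_min
= −174 + 78.72 + 2.38 + 14.2
= −78.70 dBm → −78.7 dBm

−78.7 dBm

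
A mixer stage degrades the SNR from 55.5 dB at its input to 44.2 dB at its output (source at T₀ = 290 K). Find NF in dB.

NF (dB) = SNR_in(dB) − SNR_out(dB) when the source is at T₀
NF = 55.5 − 44.2 = 11.3 dB

11.3 dB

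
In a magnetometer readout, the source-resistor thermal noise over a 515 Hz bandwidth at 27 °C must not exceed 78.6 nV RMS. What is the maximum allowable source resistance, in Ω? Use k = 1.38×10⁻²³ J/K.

724 Ω

T = 27 °C + 273.15 = 300.15 K
Johnson–Nyquist: V_n = √(4kTRB) ⇒ R = V_n² / (4kTB)
4kTB = 4 × 1.38×10⁻²³ × 300.15 × 5.15×10² = 8.53×10⁻¹⁸
R = (7.86×10⁻⁸)² / 8.53×10⁻¹⁸ = 7.24×10² Ω = 724 Ω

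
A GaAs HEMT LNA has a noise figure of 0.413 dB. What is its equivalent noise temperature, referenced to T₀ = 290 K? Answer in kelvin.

F = 10^(0.413/10) = 1.09977
T_e = (F − 1)·T₀ = (1.09977 − 1) × 290 = 28.9 K

28.9 K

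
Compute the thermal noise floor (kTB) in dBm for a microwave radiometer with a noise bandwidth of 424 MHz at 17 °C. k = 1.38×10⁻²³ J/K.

T = 17 °C + 273.15 = 290.15 K
P_n = kTB = 1.38×10⁻²³ × 290.15 × 4.24×10⁸ = 1.70×10⁻¹² W
In dBm: 10 log₁₀(1.70×10⁻¹² / 10⁻³) = −87.7 dBm

−87.7 dBm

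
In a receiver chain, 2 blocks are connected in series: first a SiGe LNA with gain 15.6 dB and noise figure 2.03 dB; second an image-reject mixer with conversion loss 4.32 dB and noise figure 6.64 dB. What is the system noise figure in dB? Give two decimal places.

2.29 dB

Convert to linear (a loss of L dB is a gain of −L dB): F_i = 10^(NF_i/10), G_i = 10^(G_i,dB/10)
  Stage 1: F_1 = 10^(2.03/10) = 1.596, G_1 = 10^(15.6/10) = 36.31
  Stage 2: F_2 = 10^(6.64/10) = 4.613, G_2 = 10^(−4.32/10) = 0.3698
Friis cascade:
  F = 1.596 + (4.613 − 1)/36.31 = 1.695
NF = 10 log₁₀(1.695) = 2.29 dB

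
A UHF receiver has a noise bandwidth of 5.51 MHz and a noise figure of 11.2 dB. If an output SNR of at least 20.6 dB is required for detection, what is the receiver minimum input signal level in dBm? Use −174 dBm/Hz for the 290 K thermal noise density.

−74.8 dBm

Sensitivity = −174 + 10 log₁₀(B) + NF + SNR_min
= −174 + 67.41 + 11.2 + 20.6
= −74.79 dBm → −74.8 dBm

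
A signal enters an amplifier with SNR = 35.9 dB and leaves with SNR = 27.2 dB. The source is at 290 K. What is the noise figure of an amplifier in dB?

NF (dB) = SNR_in(dB) − SNR_out(dB) when the source is at T₀
NF = 35.9 − 27.2 = 8.7 dB

8.7 dB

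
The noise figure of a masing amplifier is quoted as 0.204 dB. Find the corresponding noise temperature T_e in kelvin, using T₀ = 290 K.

F = 10^(0.204/10) = 1.04809
T_e = (F − 1)·T₀ = (1.04809 − 1) × 290 = 13.9 K

13.9 K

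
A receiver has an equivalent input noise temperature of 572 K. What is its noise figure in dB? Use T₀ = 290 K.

4.73 dB

F = 1 + T_e/T₀ = 1 + 572/290 = 2.97241
NF = 10 log₁₀(2.97241) = 4.73 dB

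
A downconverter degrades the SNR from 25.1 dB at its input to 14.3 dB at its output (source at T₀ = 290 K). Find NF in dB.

NF (dB) = SNR_in(dB) − SNR_out(dB) when the source is at T₀
NF = 25.1 − 14.3 = 10.8 dB

10.8 dB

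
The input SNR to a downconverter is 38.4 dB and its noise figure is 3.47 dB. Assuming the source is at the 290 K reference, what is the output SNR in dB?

34.93 dB

By definition F = SNR_in/SNR_out, so in dB: SNR_out = SNR_in − NF
SNR_out = 38.4 − 3.47 = 34.93 dB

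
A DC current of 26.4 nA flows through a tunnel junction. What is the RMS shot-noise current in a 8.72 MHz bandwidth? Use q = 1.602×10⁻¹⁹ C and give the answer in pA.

272 pA

I_n = √(2qI·B)
2qI·B = 2 × 1.602×10⁻¹⁹ × 2.64×10⁻⁸ × 8.72×10⁶ = 7.38×10⁻²⁰ A²
I_n = √(7.38×10⁻²⁰) = 2.72×10⁻¹⁰ A = 272 pA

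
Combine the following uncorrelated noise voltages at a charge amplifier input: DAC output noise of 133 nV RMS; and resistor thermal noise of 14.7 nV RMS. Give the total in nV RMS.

134 nV

Uncorrelated sources add in power (mean-square): V_tot = √(ΣV_i²)
V_tot = √[(1.33×10⁻⁷)² + (1.47×10⁻⁸)²] = 1.34×10⁻⁷ V = 134 nV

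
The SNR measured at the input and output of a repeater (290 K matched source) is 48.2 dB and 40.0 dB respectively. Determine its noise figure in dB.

8.2 dB

NF (dB) = SNR_in(dB) − SNR_out(dB) when the source is at T₀
NF = 48.2 − 40.0 = 8.2 dB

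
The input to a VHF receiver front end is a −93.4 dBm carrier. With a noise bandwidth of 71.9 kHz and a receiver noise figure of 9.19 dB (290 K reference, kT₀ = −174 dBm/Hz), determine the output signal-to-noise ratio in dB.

22.8 dB

Noise floor: N = −174 + 10 log₁₀(B) + NF
10 log₁₀(7.19×10⁴) = 48.57 dB
N = −174 + 48.57 + 9.19 = −116.24 dBm
SNR = P_sig − N = −93.4 − (−116.24) = 22.84 dB → 22.8 dB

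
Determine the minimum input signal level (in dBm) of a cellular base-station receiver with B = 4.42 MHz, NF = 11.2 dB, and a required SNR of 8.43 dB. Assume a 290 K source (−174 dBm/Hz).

−87.9 dBm

Sensitivity = −174 + 10 log₁₀(B) + NF + SNR_min
= −174 + 66.45 + 11.2 + 8.43
= −87.92 dBm → −87.9 dBm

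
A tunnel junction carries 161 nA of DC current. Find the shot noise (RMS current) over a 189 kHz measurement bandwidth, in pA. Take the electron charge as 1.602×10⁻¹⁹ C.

98.7 pA

I_n = √(2qI·B)
2qI·B = 2 × 1.602×10⁻¹⁹ × 1.61×10⁻⁷ × 1.89×10⁵ = 9.75×10⁻²¹ A²
I_n = √(9.75×10⁻²¹) = 9.87×10⁻¹¹ A = 98.7 pA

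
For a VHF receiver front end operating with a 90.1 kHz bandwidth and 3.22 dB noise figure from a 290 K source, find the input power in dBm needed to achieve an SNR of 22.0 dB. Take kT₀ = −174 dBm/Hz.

−99.2 dBm

Sensitivity = −174 + 10 log₁₀(B) + NF + SNR_min
= −174 + 49.55 + 3.22 + 22.0
= −99.23 dBm → −99.2 dBm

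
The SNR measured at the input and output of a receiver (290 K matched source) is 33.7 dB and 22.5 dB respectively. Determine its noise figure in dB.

NF (dB) = SNR_in(dB) − SNR_out(dB) when the source is at T₀
NF = 33.7 − 22.5 = 11.2 dB

11.2 dB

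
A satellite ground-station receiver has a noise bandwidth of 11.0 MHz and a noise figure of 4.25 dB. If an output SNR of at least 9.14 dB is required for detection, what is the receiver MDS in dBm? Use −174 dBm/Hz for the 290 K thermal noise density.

−90.2 dBm

Sensitivity = −174 + 10 log₁₀(B) + NF + SNR_min
= −174 + 70.41 + 4.25 + 9.14
= −90.20 dBm → −90.2 dBm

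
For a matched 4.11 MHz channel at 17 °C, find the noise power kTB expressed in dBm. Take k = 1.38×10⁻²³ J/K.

−107.8 dBm

T = 17 °C + 273.15 = 290.15 K
P_n = kTB = 1.38×10⁻²³ × 290.15 × 4.11×10⁶ = 1.65×10⁻¹⁴ W
In dBm: 10 log₁₀(1.65×10⁻¹⁴ / 10⁻³) = −107.8 dBm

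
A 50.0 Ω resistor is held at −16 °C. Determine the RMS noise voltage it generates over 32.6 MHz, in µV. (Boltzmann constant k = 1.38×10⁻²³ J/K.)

T = −16 °C + 273.15 = 257.15 K
V_n = √(4kTRB)
4kTRB = 4 × 1.38×10⁻²³ × 257.15 × 5.00×10¹ × 3.26×10⁷ = 2.31×10⁻¹¹ V²
V_n = √(2.31×10⁻¹¹) = 4.81×10⁻⁶ V = 4.81 µV

4.81 µV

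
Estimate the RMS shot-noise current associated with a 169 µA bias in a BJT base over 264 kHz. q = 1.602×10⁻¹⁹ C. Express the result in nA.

I_n = √(2qI·B)
2qI·B = 2 × 1.602×10⁻¹⁹ × 1.69×10⁻⁴ × 2.64×10⁵ = 1.43×10⁻¹⁷ A²
I_n = √(1.43×10⁻¹⁷) = 3.78×10⁻⁹ A = 3.78 nA

3.78 nA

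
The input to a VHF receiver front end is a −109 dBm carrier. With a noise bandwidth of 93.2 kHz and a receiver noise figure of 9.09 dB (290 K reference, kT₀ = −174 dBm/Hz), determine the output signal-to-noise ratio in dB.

6.2 dB

Noise floor: N = −174 + 10 log₁₀(B) + NF
10 log₁₀(9.32×10⁴) = 49.69 dB
N = −174 + 49.69 + 9.09 = −115.22 dBm
SNR = P_sig − N = −109 − (−115.22) = 6.22 dB → 6.2 dB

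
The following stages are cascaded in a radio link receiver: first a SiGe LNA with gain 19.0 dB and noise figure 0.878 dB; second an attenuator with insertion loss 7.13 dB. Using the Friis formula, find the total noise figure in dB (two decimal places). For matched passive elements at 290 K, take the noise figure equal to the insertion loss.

1.06 dB

Convert to linear (a loss of L dB is a gain of −L dB): F_i = 10^(NF_i/10), G_i = 10^(G_i,dB/10)
  Stage 1: F_1 = 10^(0.878/10) = 1.224, G_1 = 10^(19.0/10) = 79.43
  Stage 2: F_2 = 10^(7.13/10) = 5.164, G_2 = 10^(−7.13/10) = 0.1936
Friis cascade:
  F = 1.224 + (5.164 − 1)/79.43 = 1.276
NF = 10 log₁₀(1.276) = 1.06 dB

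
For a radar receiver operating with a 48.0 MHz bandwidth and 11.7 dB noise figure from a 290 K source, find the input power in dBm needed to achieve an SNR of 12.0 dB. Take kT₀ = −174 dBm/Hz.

−73.5 dBm

Sensitivity = −174 + 10 log₁₀(B) + NF + SNR_min
= −174 + 76.81 + 11.7 + 12.0
= −73.49 dBm → −73.5 dBm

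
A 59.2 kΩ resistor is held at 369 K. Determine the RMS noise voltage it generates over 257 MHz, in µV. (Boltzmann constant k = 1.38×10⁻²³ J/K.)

V_n = √(4kTRB)
4kTRB = 4 × 1.38×10⁻²³ × 369 × 5.92×10⁴ × 2.57×10⁸ = 3.10×10⁻⁷ V²
V_n = √(3.10×10⁻⁷) = 5.57×10⁻⁴ V = 557 µV

557 µV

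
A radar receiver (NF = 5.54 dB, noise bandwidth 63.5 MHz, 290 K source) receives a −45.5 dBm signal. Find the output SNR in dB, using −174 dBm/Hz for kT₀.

44.9 dB

Noise floor: N = −174 + 10 log₁₀(B) + NF
10 log₁₀(6.35×10⁷) = 78.03 dB
N = −174 + 78.03 + 5.54 = −90.43 dBm
SNR = P_sig − N = −45.5 − (−90.43) = 44.93 dB → 44.9 dB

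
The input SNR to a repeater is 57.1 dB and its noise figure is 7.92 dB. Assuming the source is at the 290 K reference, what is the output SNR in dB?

By definition F = SNR_in/SNR_out, so in dB: SNR_out = SNR_in − NF
SNR_out = 57.1 − 7.92 = 49.18 dB

49.18 dB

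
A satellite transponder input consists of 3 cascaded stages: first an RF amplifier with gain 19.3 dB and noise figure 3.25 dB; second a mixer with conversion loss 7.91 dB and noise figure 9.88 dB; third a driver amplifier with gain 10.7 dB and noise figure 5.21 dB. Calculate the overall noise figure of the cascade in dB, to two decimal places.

3.77 dB

Convert to linear (a loss of L dB is a gain of −L dB): F_i = 10^(NF_i/10), G_i = 10^(G_i,dB/10)
  Stage 1: F_1 = 10^(3.25/10) = 2.113, G_1 = 10^(19.3/10) = 85.11
  Stage 2: F_2 = 10^(9.88/10) = 9.727, G_2 = 10^(−7.91/10) = 0.1618
  Stage 3: F_3 = 10^(5.21/10) = 3.319, G_3 = 10^(10.7/10) = 11.75
Friis cascade:
  F = 2.113 + (9.727 − 1)/85.11 + (3.319 − 1)/13.77 = 2.384
NF = 10 log₁₀(2.384) = 3.77 dB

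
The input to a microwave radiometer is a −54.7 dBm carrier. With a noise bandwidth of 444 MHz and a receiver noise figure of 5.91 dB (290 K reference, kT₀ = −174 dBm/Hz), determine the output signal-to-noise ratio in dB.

Noise floor: N = −174 + 10 log₁₀(B) + NF
10 log₁₀(4.44×10⁸) = 86.47 dB
N = −174 + 86.47 + 5.91 = −81.62 dBm
SNR = P_sig − N = −54.7 − (−81.62) = 26.92 dB → 26.9 dB

26.9 dB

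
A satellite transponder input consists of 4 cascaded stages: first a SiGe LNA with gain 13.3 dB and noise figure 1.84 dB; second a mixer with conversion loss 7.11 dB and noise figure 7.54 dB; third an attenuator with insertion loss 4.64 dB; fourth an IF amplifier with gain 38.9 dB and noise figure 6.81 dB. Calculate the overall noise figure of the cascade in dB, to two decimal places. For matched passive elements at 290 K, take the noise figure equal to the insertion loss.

6.87 dB

Convert to linear (a loss of L dB is a gain of −L dB): F_i = 10^(NF_i/10), G_i = 10^(G_i,dB/10)
  Stage 1: F_1 = 10^(1.84/10) = 1.528, G_1 = 10^(13.3/10) = 21.38
  Stage 2: F_2 = 10^(7.54/10) = 5.675, G_2 = 10^(−7.11/10) = 0.1945
  Stage 3: F_3 = 10^(4.64/10) = 2.911, G_3 = 10^(−4.64/10) = 0.3436
  Stage 4: F_4 = 10^(6.81/10) = 4.797, G_4 = 10^(38.9/10) = 7762
Friis cascade:
  F = 1.528 + (5.675 − 1)/21.38 + (2.911 − 1)/4.159 + (4.797 − 1)/1.429 = 4.863
NF = 10 log₁₀(4.863) = 6.87 dB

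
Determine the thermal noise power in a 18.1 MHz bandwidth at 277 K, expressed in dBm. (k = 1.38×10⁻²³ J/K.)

−101.6 dBm

P_n = kTB = 1.38×10⁻²³ × 277 × 1.81×10⁷ = 6.92×10⁻¹⁴ W
In dBm: 10 log₁₀(6.92×10⁻¹⁴ / 10⁻³) = −101.6 dBm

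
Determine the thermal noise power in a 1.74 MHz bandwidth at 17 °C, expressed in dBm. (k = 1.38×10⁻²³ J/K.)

T = 17 °C + 273.15 = 290.15 K
P_n = kTB = 1.38×10⁻²³ × 290.15 × 1.74×10⁶ = 6.97×10⁻¹⁵ W
In dBm: 10 log₁₀(6.97×10⁻¹⁵ / 10⁻³) = −111.6 dBm

−111.6 dBm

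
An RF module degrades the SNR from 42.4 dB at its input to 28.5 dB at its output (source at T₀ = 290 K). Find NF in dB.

13.9 dB

NF (dB) = SNR_in(dB) − SNR_out(dB) when the source is at T₀
NF = 42.4 − 28.5 = 13.9 dB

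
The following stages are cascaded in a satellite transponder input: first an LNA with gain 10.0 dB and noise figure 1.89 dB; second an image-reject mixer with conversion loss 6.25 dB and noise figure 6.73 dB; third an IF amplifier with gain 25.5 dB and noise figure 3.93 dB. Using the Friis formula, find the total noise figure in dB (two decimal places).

Convert to linear (a loss of L dB is a gain of −L dB): F_i = 10^(NF_i/10), G_i = 10^(G_i,dB/10)
  Stage 1: F_1 = 10^(1.89/10) = 1.545, G_1 = 10^(10.0/10) = 10.00
  Stage 2: F_2 = 10^(6.73/10) = 4.710, G_2 = 10^(−6.25/10) = 0.2371
  Stage 3: F_3 = 10^(3.93/10) = 2.472, G_3 = 10^(25.5/10) = 354.8
Friis cascade:
  F = 1.545 + (4.710 − 1)/10.00 + (2.472 − 1)/2.371 = 2.537
NF = 10 log₁₀(2.537) = 4.04 dB

4.04 dB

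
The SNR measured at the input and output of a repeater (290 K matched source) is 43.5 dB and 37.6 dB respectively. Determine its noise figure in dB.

NF (dB) = SNR_in(dB) − SNR_out(dB) when the source is at T₀
NF = 43.5 − 37.6 = 5.9 dB

5.9 dB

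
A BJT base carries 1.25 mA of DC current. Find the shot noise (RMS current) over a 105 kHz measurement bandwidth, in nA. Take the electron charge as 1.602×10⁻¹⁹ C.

I_n = √(2qI·B)
2qI·B = 2 × 1.602×10⁻¹⁹ × 1.25×10⁻³ × 1.05×10⁵ = 4.21×10⁻¹⁷ A²
I_n = √(4.21×10⁻¹⁷) = 6.48×10⁻⁹ A = 6.48 nA

6.48 nA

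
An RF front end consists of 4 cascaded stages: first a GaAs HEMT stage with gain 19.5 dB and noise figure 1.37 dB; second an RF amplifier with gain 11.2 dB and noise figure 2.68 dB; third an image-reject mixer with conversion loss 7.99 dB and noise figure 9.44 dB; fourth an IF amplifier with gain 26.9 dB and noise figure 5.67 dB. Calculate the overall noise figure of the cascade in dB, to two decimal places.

1.47 dB

Convert to linear (a loss of L dB is a gain of −L dB): F_i = 10^(NF_i/10), G_i = 10^(G_i,dB/10)
  Stage 1: F_1 = 10^(1.37/10) = 1.371, G_1 = 10^(19.5/10) = 89.13
  Stage 2: F_2 = 10^(2.68/10) = 1.854, G_2 = 10^(11.2/10) = 13.18
  Stage 3: F_3 = 10^(9.44/10) = 8.790, G_3 = 10^(−7.99/10) = 0.1589
  Stage 4: F_4 = 10^(5.67/10) = 3.690, G_4 = 10^(26.9/10) = 489.8
Friis cascade:
  F = 1.371 + (1.854 − 1)/89.13 + (8.790 − 1)/1175 + (3.690 − 1)/186.6 = 1.402
NF = 10 log₁₀(1.402) = 1.47 dB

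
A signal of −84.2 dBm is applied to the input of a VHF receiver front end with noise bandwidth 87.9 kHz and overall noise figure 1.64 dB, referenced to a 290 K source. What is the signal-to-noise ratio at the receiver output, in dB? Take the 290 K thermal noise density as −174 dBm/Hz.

Noise floor: N = −174 + 10 log₁₀(B) + NF
10 log₁₀(8.79×10⁴) = 49.44 dB
N = −174 + 49.44 + 1.64 = −122.92 dBm
SNR = P_sig − N = −84.2 − (−122.92) = 38.72 dB → 38.7 dB

38.7 dB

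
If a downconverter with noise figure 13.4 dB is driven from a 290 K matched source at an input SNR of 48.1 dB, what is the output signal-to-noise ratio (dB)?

By definition F = SNR_in/SNR_out, so in dB: SNR_out = SNR_in − NF
SNR_out = 48.1 − 13.4 = 34.7 dB

34.7 dB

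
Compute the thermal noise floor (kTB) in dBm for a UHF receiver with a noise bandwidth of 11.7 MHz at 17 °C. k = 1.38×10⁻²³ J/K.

T = 17 °C + 273.15 = 290.15 K
P_n = kTB = 1.38×10⁻²³ × 290.15 × 1.17×10⁷ = 4.68×10⁻¹⁴ W
In dBm: 10 log₁₀(4.68×10⁻¹⁴ / 10⁻³) = −103.3 dBm

−103.3 dBm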